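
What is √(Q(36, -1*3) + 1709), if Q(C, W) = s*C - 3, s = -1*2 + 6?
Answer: 5*√74 ≈ 43.012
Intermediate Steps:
s = 4 (s = -2 + 6 = 4)
Q(C, W) = -3 + 4*C (Q(C, W) = 4*C - 3 = -3 + 4*C)
√(Q(36, -1*3) + 1709) = √((-3 + 4*36) + 1709) = √((-3 + 144) + 1709) = √(141 + 1709) = √1850 = 5*√74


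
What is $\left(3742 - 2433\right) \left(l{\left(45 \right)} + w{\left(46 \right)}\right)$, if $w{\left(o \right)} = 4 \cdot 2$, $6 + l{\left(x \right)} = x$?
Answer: $61523$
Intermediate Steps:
$l{\left(x \right)} = -6 + x$
$w{\left(o \right)} = 8$
$\left(3742 - 2433\right) \left(l{\left(45 \right)} + w{\left(46 \right)}\right) = \left(3742 - 2433\right) \left(\left(-6 + 45\right) + 8\right) = 1309 \left(39 + 8\right) = 1309 \cdot 47 = 61523$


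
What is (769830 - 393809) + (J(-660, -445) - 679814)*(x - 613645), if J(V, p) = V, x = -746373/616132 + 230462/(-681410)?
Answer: 43828085526165882805339/104959626530 ≈ 4.1757e+11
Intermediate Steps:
x = -325290519457/209919253060 (x = -746373*1/616132 + 230462*(-1/681410) = -746373/616132 - 115231/340705 = -325290519457/209919253060 ≈ -1.5496)
(769830 - 393809) + (J(-660, -445) - 679814)*(x - 613645) = (769830 - 393809) + (-660 - 679814)*(-325290519457/209919253060 - 613645) = 376021 - 680474*(-128816225334523157/209919253060) = 376021 + 43828046059142155368209/104959626530 = 43828085526165882805339/104959626530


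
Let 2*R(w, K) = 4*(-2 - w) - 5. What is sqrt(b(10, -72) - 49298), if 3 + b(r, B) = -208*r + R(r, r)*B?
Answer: 3*I*sqrt(5497) ≈ 222.43*I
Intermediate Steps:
R(w, K) = -13/2 - 2*w (R(w, K) = (4*(-2 - w) - 5)/2 = ((-8 - 4*w) - 5)/2 = (-13 - 4*w)/2 = -13/2 - 2*w)
b(r, B) = -3 - 208*r + B*(-13/2 - 2*r) (b(r, B) = -3 + (-208*r + (-13/2 - 2*r)*B) = -3 + (-208*r + B*(-13/2 - 2*r)) = -3 - 208*r + B*(-13/2 - 2*r))
sqrt(b(10, -72) - 49298) = sqrt((-3 - 208*10 - 1/2*(-72)*(13 + 4*10)) - 49298) = sqrt((-3 - 2080 - 1/2*(-72)*(13 + 40)) - 49298) = sqrt((-3 - 2080 - 1/2*(-72)*53) - 49298) = sqrt((-3 - 2080 + 1908) - 49298) = sqrt(-175 - 49298) = sqrt(-49473) = 3*I*sqrt(5497)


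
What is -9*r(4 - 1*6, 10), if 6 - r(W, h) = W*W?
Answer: -18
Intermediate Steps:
r(W, h) = 6 - W**2 (r(W, h) = 6 - W*W = 6 - W**2)
-9*r(4 - 1*6, 10) = -9*(6 - (4 - 1*6)**2) = -9*(6 - (4 - 6)**2) = -9*(6 - 1*(-2)**2) = -9*(6 - 1*4) = -9*(6 - 4) = -9*2 = -18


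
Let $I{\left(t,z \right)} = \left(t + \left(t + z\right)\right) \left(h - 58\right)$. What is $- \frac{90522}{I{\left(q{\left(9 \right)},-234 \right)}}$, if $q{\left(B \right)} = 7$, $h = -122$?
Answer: $- \frac{5029}{2200} \approx -2.2859$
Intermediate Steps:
$I{\left(t,z \right)} = - 360 t - 180 z$ ($I{\left(t,z \right)} = \left(t + \left(t + z\right)\right) \left(-122 - 58\right) = \left(z + 2 t\right) \left(-180\right) = - 360 t - 180 z$)
$- \frac{90522}{I{\left(q{\left(9 \right)},-234 \right)}} = - \frac{90522}{\left(-360\right) 7 - -42120} = - \frac{90522}{-2520 + 42120} = - \frac{90522}{39600} = \left(-90522\right) \frac{1}{39600} = - \frac{5029}{2200}$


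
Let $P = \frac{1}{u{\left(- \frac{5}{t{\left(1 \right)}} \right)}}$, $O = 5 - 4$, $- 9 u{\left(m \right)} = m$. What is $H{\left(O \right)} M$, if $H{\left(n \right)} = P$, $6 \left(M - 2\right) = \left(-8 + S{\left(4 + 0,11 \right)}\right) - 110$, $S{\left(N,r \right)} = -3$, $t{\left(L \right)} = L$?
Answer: $- \frac{327}{10} \approx -32.7$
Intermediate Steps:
$u{\left(m \right)} = - \frac{m}{9}$
$O = 1$
$M = - \frac{109}{6}$ ($M = 2 + \frac{\left(-8 - 3\right) - 110}{6} = 2 + \frac{-11 - 110}{6} = 2 + \frac{1}{6} \left(-121\right) = 2 - \frac{121}{6} = - \frac{109}{6} \approx -18.167$)
$P = \frac{9}{5}$ ($P = \frac{1}{\left(- \frac{1}{9}\right) \left(- \frac{5}{1}\right)} = \frac{1}{\left(- \frac{1}{9}\right) \left(\left(-5\right) 1\right)} = \frac{1}{\left(- \frac{1}{9}\right) \left(-5\right)} = \frac{1}{\frac{5}{9}} = \frac{9}{5} \approx 1.8$)
$H{\left(n \right)} = \frac{9}{5}$
$H{\left(O \right)} M = \frac{9}{5} \left(- \frac{109}{6}\right) = - \frac{327}{10}$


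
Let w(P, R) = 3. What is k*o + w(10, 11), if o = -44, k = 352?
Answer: -15485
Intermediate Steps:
k*o + w(10, 11) = 352*(-44) + 3 = -15488 + 3 = -15485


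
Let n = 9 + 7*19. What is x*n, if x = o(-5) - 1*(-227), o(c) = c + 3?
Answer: 31950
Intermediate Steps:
n = 142 (n = 9 + 133 = 142)
o(c) = 3 + c
x = 225 (x = (3 - 5) - 1*(-227) = -2 + 227 = 225)
x*n = 225*142 = 31950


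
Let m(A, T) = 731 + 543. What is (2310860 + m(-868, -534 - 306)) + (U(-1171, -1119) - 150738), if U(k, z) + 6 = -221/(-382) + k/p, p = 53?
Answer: 43759066331/20246 ≈ 2.1614e+6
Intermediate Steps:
m(A, T) = 1274
U(k, z) = -2071/382 + k/53 (U(k, z) = -6 + (-221/(-382) + k/53) = -6 + (-221*(-1/382) + k*(1/53)) = -6 + (221/382 + k/53) = -2071/382 + k/53)
(2310860 + m(-868, -534 - 306)) + (U(-1171, -1119) - 150738) = (2310860 + 1274) + ((-2071/382 + (1/53)*(-1171)) - 150738) = 2312134 + ((-2071/382 - 1171/53) - 150738) = 2312134 + (-557085/20246 - 150738) = 2312134 - 3052398633/20246 = 43759066331/20246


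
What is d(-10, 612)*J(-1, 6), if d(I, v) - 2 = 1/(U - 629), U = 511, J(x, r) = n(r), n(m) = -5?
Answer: -1175/118 ≈ -9.9576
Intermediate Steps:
J(x, r) = -5
d(I, v) = 235/118 (d(I, v) = 2 + 1/(511 - 629) = 2 + 1/(-118) = 2 - 1/118 = 235/118)
d(-10, 612)*J(-1, 6) = (235/118)*(-5) = -1175/118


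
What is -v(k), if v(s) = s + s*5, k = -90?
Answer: 540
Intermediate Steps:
v(s) = 6*s (v(s) = s + 5*s = 6*s)
-v(k) = -6*(-90) = -1*(-540) = 540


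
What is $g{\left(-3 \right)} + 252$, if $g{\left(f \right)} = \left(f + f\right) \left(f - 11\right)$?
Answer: $336$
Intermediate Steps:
$g{\left(f \right)} = 2 f \left(-11 + f\right)$
$g{\left(-3 \right)} + 252 = 2 \left(-3\right) \left(-11 - 3\right) + 252 = 2 \left(-3\right) \left(-14\right) + 252 = 84 + 252 = 336$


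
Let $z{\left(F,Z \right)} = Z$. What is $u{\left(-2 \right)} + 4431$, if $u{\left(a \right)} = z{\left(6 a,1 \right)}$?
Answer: $4432$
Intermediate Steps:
$u{\left(a \right)} = 1$
$u{\left(-2 \right)} + 4431 = 1 + 4431 = 4432$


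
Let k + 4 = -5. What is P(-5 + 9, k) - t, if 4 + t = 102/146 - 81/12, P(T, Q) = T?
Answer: 4103/292 ≈ 14.051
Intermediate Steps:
k = -9 (k = -4 - 5 = -9)
t = -2935/292 (t = -4 + (102/146 - 81/12) = -4 + (102*(1/146) - 81*1/12) = -4 + (51/73 - 27/4) = -4 - 1767/292 = -2935/292 ≈ -10.051)
P(-5 + 9, k) - t = (-5 + 9) - 1*(-2935/292) = 4 + 2935/292 = 4103/292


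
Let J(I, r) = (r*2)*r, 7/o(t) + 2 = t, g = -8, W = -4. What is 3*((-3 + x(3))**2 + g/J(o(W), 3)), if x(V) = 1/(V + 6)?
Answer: 640/27 ≈ 23.704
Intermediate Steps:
o(t) = 7/(-2 + t)
x(V) = 1/(6 + V)
J(I, r) = 2*r**2 (J(I, r) = (2*r)*r = 2*r**2)
3*((-3 + x(3))**2 + g/J(o(W), 3)) = 3*((-3 + 1/(6 + 3))**2 - 8/(2*3**2)) = 3*((-3 + 1/9)**2 - 8/(2*9)) = 3*((-3 + 1/9)**2 - 8/18) = 3*((-26/9)**2 - 8*1/18) = 3*(676/81 - 4/9) = 3*(640/81) = 640/27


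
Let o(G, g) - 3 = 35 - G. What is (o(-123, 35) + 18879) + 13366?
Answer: 32406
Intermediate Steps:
o(G, g) = 38 - G (o(G, g) = 3 + (35 - G) = 38 - G)
(o(-123, 35) + 18879) + 13366 = ((38 - 1*(-123)) + 18879) + 13366 = ((38 + 123) + 18879) + 13366 = (161 + 18879) + 13366 = 19040 + 13366 = 32406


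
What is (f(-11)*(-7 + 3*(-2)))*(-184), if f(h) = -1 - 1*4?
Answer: -11960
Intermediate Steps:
f(h) = -5 (f(h) = -1 - 4 = -5)
(f(-11)*(-7 + 3*(-2)))*(-184) = -5*(-7 + 3*(-2))*(-184) = -5*(-7 - 6)*(-184) = -5*(-13)*(-184) = 65*(-184) = -11960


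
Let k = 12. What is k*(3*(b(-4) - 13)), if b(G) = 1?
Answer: -432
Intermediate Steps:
k*(3*(b(-4) - 13)) = 12*(3*(1 - 13)) = 12*(3*(-12)) = 12*(-36) = -432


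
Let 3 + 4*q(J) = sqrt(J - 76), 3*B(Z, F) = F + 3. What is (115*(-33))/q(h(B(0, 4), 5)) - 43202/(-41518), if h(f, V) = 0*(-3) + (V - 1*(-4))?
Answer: 236751634/394421 + 3795*I*sqrt(67)/19 ≈ 600.25 + 1634.9*I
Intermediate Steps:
B(Z, F) = 1 + F/3 (B(Z, F) = (F + 3)/3 = (3 + F)/3 = 1 + F/3)
h(f, V) = 4 + V (h(f, V) = 0 + (V + 4) = 0 + (4 + V) = 4 + V)
q(J) = -3/4 + sqrt(-76 + J)/4 (q(J) = -3/4 + sqrt(J - 76)/4 = -3/4 + sqrt(-76 + J)/4)
(115*(-33))/q(h(B(0, 4), 5)) - 43202/(-41518) = (115*(-33))/(-3/4 + sqrt(-76 + (4 + 5))/4) - 43202/(-41518) = -3795/(-3/4 + sqrt(-76 + 9)/4) - 43202*(-1/41518) = -3795/(-3/4 + sqrt(-67)/4) + 21601/20759 = -3795/(-3/4 + (I*sqrt(67))/4) + 21601/20759 = -3795/(-3/4 + I*sqrt(67)/4) + 21601/20759 = 21601/20759 - 3795/(-3/4 + I*sqrt(67)/4)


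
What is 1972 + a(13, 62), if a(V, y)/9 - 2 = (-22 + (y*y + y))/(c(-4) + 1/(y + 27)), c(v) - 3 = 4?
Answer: 362737/52 ≈ 6975.7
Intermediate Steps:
c(v) = 7 (c(v) = 3 + 4 = 7)
a(V, y) = 18 + 9*(-22 + y + y²)/(7 + 1/(27 + y)) (a(V, y) = 18 + 9*((-22 + (y*y + y))/(7 + 1/(y + 27))) = 18 + 9*((-22 + (y² + y))/(7 + 1/(27 + y))) = 18 + 9*((-22 + (y + y²))/(7 + 1/(27 + y))) = 18 + 9*((-22 + y + y²)/(7 + 1/(27 + y))) = 18 + 9*(-22 + y + y²)/(7 + 1/(27 + y)))
1972 + a(13, 62) = 1972 + 9*(-214 + 62³ + 19*62 + 28*62²)/(190 + 7*62) = 1972 + 9*(-214 + 238328 + 1178 + 28*3844)/(190 + 434) = 1972 + 9*(-214 + 238328 + 1178 + 107632)/624 = 1972 + 9*(1/624)*346924 = 1972 + 260193/52 = 362737/52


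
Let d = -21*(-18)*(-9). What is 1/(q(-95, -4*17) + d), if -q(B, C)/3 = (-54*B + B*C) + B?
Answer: -1/37887 ≈ -2.6394e-5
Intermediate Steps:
q(B, C) = 159*B - 3*B*C (q(B, C) = -3*((-54*B + B*C) + B) = -3*(-53*B + B*C) = 159*B - 3*B*C)
d = -3402 (d = 378*(-9) = -3402)
1/(q(-95, -4*17) + d) = 1/(3*(-95)*(53 - (-4)*17) - 3402) = 1/(3*(-95)*(53 - 1*(-68)) - 3402) = 1/(3*(-95)*(53 + 68) - 3402) = 1/(3*(-95)*121 - 3402) = 1/(-34485 - 3402) = 1/(-37887) = -1/37887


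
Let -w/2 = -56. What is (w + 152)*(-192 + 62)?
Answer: -34320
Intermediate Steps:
w = 112 (w = -2*(-56) = 112)
(w + 152)*(-192 + 62) = (112 + 152)*(-192 + 62) = 264*(-130) = -34320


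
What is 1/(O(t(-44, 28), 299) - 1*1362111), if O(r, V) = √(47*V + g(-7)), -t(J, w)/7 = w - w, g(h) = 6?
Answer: -1362111/1855346362262 - √14059/1855346362262 ≈ -7.3422e-7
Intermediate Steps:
t(J, w) = 0 (t(J, w) = -7*(w - w) = -7*0 = 0)
O(r, V) = √(6 + 47*V) (O(r, V) = √(47*V + 6) = √(6 + 47*V))
1/(O(t(-44, 28), 299) - 1*1362111) = 1/(√(6 + 47*299) - 1*1362111) = 1/(√(6 + 14053) - 1362111) = 1/(√14059 - 1362111) = 1/(-1362111 + √14059)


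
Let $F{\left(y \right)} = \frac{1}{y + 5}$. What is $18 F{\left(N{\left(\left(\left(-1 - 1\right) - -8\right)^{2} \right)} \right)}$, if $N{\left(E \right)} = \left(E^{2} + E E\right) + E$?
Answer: $\frac{18}{2633} \approx 0.0068363$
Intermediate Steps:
$N{\left(E \right)} = E + 2 E^{2}$ ($N{\left(E \right)} = \left(E^{2} + E^{2}\right) + E = 2 E^{2} + E = E + 2 E^{2}$)
$F{\left(y \right)} = \frac{1}{5 + y}$
$18 F{\left(N{\left(\left(\left(-1 - 1\right) - -8\right)^{2} \right)} \right)} = \frac{18}{5 + \left(\left(-1 - 1\right) - -8\right)^{2} \left(1 + 2 \left(\left(-1 - 1\right) - -8\right)^{2}\right)} = \frac{18}{5 + \left(-2 + 8\right)^{2} \left(1 + 2 \left(-2 + 8\right)^{2}\right)} = \frac{18}{5 + 6^{2} \left(1 + 2 \cdot 6^{2}\right)} = \frac{18}{5 + 36 \left(1 + 2 \cdot 36\right)} = \frac{18}{5 + 36 \left(1 + 72\right)} = \frac{18}{5 + 36 \cdot 73} = \frac{18}{5 + 2628} = \frac{18}{2633}$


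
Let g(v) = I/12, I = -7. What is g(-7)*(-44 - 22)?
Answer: 77/2 ≈ 38.500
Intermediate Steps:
g(v) = -7/12
g(-7)*(-44 - 22) = -7*(-44 - 22)/12 = -7/12*(-66) = 77/2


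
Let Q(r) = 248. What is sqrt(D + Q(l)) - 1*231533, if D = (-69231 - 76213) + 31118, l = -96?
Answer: -231533 + I*sqrt(114078) ≈ -2.3153e+5 + 337.75*I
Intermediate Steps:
D = -114326 (D = -145444 + 31118 = -114326)
sqrt(D + Q(l)) - 1*231533 = sqrt(-114326 + 248) - 1*231533 = sqrt(-114078) - 231533 = I*sqrt(114078) - 231533 = -231533 + I*sqrt(114078)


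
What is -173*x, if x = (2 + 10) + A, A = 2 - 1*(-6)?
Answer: -3460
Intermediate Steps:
A = 8 (A = 2 + 6 = 8)
x = 20 (x = (2 + 10) + 8 = 12 + 8 = 20)
-173*x = -173*20 = -3460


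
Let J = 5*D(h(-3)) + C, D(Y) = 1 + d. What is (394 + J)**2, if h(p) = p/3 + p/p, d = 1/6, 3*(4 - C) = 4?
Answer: 648025/4 ≈ 1.6201e+5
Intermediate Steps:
C = 8/3 (C = 4 - 1/3*4 = 4 - 4/3 = 8/3 ≈ 2.6667)
d = 1/6 ≈ 0.16667
h(p) = 1 + p/3 (h(p) = p*(1/3) + 1 = p/3 + 1 = 1 + p/3)
D(Y) = 7/6 (D(Y) = 1 + 1/6 = 7/6)
J = 17/2 (J = 5*(7/6) + 8/3 = 35/6 + 8/3 = 17/2 ≈ 8.5000)
(394 + J)**2 = (394 + 17/2)**2 = (805/2)**2 = 648025/4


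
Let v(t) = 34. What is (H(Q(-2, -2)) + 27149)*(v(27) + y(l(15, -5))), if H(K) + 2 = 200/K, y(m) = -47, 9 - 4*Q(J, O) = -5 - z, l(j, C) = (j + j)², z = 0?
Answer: -2475577/7 ≈ -3.5365e+5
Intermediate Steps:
l(j, C) = 4*j² (l(j, C) = (2*j)² = 4*j²)
Q(J, O) = 7/2 (Q(J, O) = 9/4 - (-5 - 1*0)/4 = 9/4 - (-5 + 0)/4 = 9/4 - ¼*(-5) = 9/4 + 5/4 = 7/2)
H(K) = -2 + 200/K
(H(Q(-2, -2)) + 27149)*(v(27) + y(l(15, -5))) = ((-2 + 200/(7/2)) + 27149)*(34 - 47) = ((-2 + 200*(2/7)) + 27149)*(-13) = ((-2 + 400/7) + 27149)*(-13) = (386/7 + 27149)*(-13) = (190429/7)*(-13) = -2475577/7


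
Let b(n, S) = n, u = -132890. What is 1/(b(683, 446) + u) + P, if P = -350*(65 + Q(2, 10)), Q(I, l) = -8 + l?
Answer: -3100254151/132207 ≈ -23450.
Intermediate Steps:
P = -23450 (P = -350*(65 + (-8 + 10)) = -350*(65 + 2) = -350*67 = -23450)
1/(b(683, 446) + u) + P = 1/(683 - 132890) - 23450 = 1/(-132207) - 23450 = -1/132207 - 23450 = -3100254151/132207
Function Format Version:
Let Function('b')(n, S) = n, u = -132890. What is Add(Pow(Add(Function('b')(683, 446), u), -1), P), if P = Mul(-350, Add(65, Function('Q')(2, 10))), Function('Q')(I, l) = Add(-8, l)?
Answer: Rational(-3100254151, 132207) ≈ -23450.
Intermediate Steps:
P = -23450 (P = Mul(-350, Add(65, Add(-8, 10))) = Mul(-350, Add(65, 2)) = Mul(-350, 67) = -23450)
Add(Pow(Add(Function('b')(683, 446), u), -1), P) = Add(Pow(Add(683, -132890), -1), -23450) = Add(Pow(-132207, -1), -23450) = Add(Rational(-1, 132207), -23450) = Rational(-3100254151, 132207)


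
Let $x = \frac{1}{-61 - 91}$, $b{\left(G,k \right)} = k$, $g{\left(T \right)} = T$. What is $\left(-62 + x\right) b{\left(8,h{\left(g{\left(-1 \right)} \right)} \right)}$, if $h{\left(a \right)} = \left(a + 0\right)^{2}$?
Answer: $- \frac{9425}{152} \approx -62.007$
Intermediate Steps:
$h{\left(a \right)} = a^{2}$
$x = - \frac{1}{152}$ ($x = \frac{1}{-152} = - \frac{1}{152} \approx -0.0065789$)
$\left(-62 + x\right) b{\left(8,h{\left(g{\left(-1 \right)} \right)} \right)} = \left(-62 - \frac{1}{152}\right) \left(-1\right)^{2} = \left(- \frac{9425}{152}\right) 1 = - \frac{9425}{152}$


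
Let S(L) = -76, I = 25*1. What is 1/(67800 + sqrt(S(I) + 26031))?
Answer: 13560/919362809 - sqrt(25955)/4596814045 ≈ 1.4714e-5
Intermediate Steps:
I = 25
1/(67800 + sqrt(S(I) + 26031)) = 1/(67800 + sqrt(-76 + 26031)) = 1/(67800 + sqrt(25955))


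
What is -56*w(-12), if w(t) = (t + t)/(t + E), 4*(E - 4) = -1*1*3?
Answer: -768/5 ≈ -153.60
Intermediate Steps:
E = 13/4 (E = 4 + (-1*1*3)/4 = 4 + (-1*3)/4 = 4 + (1/4)*(-3) = 4 - 3/4 = 13/4 ≈ 3.2500)
w(t) = 2*t/(13/4 + t) (w(t) = (t + t)/(t + 13/4) = (2*t)/(13/4 + t) = 2*t/(13/4 + t))
-56*w(-12) = -448*(-12)/(13 + 4*(-12)) = -448*(-12)/(13 - 48) = -448*(-12)/(-35) = -448*(-12)*(-1)/35 = -56*96/35 = -768/5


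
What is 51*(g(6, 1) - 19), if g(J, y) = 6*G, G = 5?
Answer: 561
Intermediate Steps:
g(J, y) = 30 (g(J, y) = 6*5 = 30)
51*(g(6, 1) - 19) = 51*(30 - 19) = 51*11 = 561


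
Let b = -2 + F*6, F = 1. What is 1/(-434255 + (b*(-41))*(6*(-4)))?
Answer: -1/430319 ≈ -2.3239e-6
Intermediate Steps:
b = 4 (b = -2 + 1*6 = -2 + 6 = 4)
1/(-434255 + (b*(-41))*(6*(-4))) = 1/(-434255 + (4*(-41))*(6*(-4))) = 1/(-434255 - 164*(-24)) = 1/(-434255 + 3936) = 1/(-430319) = -1/430319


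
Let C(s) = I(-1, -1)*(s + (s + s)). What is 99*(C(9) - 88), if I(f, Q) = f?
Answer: -11385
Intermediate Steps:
C(s) = -3*s (C(s) = -(s + (s + s)) = -(s + 2*s) = -3*s)
99*(C(9) - 88) = 99*(-3*9 - 88) = 99*(-27 - 88) = 99*(-115) = -11385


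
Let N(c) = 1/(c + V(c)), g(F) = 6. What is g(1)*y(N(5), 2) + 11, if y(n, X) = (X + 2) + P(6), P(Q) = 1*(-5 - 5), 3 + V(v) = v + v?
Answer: -25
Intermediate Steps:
V(v) = -3 + 2*v (V(v) = -3 + (v + v) = -3 + 2*v)
P(Q) = -10 (P(Q) = 1*(-10) = -10)
N(c) = 1/(-3 + 3*c) (N(c) = 1/(c + (-3 + 2*c)) = 1/(-3 + 3*c))
y(n, X) = -8 + X (y(n, X) = (X + 2) - 10 = (2 + X) - 10 = -8 + X)
g(1)*y(N(5), 2) + 11 = 6*(-8 + 2) + 11 = 6*(-6) + 11 = -36 + 11 = -25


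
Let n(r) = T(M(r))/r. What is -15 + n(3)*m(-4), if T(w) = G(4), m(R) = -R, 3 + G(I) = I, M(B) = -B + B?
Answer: -41/3 ≈ -13.667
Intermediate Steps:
M(B) = 0
G(I) = -3 + I
T(w) = 1 (T(w) = -3 + 4 = 1)
n(r) = 1/r
-15 + n(3)*m(-4) = -15 + (-1*(-4))/3 = -15 + (1/3)*4 = -15 + 4/3 = -41/3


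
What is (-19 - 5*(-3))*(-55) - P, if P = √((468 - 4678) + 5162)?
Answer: 220 - 2*√238 ≈ 189.15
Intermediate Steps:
P = 2*√238 (P = √(-4210 + 5162) = √952 = 2*√238 ≈ 30.854)
(-19 - 5*(-3))*(-55) - P = (-19 - 5*(-3))*(-55) - 2*√238 = (-19 + 15)*(-55) - 2*√238 = -4*(-55) - 2*√238 = 220 - 2*√238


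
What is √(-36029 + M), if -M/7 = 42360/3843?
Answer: I*√1209159141/183 ≈ 190.02*I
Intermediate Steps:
M = -14120/183 (M = -296520/3843 = -7*14120/1281 = -14120/183 ≈ -77.158)
√(-36029 + M) = √(-36029 - 14120/183) = √(-6607427/183) = I*√1209159141/183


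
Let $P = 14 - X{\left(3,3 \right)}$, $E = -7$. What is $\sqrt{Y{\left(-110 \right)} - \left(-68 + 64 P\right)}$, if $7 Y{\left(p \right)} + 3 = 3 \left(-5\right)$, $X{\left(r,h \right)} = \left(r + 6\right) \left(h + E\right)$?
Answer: $\frac{3 i \sqrt{17066}}{7} \approx 55.987 i$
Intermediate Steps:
$X{\left(r,h \right)} = \left(-7 + h\right) \left(6 + r\right)$ ($X{\left(r,h \right)} = \left(r + 6\right) \left(h - 7\right) = \left(6 + r\right) \left(-7 + h\right) = \left(-7 + h\right) \left(6 + r\right)$)
$P = 50$ ($P = 14 - \left(-42 - 21 + 6 \cdot 3 + 3 \cdot 3\right) = 14 - \left(-42 - 21 + 18 + 9\right) = 14 - -36 = 14 + 36 = 50$)
$Y{\left(p \right)} = - \frac{18}{7}$ ($Y{\left(p \right)} = - \frac{3}{7} + \frac{3 \left(-5\right)}{7} = - \frac{3}{7} + \frac{1}{7} \left(-15\right) = - \frac{3}{7} - \frac{15}{7} = - \frac{18}{7}$)
$\sqrt{Y{\left(-110 \right)} - \left(-68 + 64 P\right)} = \sqrt{- \frac{18}{7} + \left(\left(-64\right) 50 + 68\right)} = \sqrt{- \frac{18}{7} + \left(-3200 + 68\right)} = \sqrt{- \frac{18}{7} - 3132} = \sqrt{- \frac{21942}{7}} = \frac{3 i \sqrt{17066}}{7}$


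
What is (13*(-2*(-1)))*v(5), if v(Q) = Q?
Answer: 130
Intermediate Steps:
(13*(-2*(-1)))*v(5) = (13*(-2*(-1)))*5 = (13*2)*5 = 26*5 = 130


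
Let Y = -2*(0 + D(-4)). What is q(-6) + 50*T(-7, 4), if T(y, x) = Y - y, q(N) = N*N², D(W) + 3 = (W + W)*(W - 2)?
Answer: -4366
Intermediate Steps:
D(W) = -3 + 2*W*(-2 + W) (D(W) = -3 + (W + W)*(W - 2) = -3 + (2*W)*(-2 + W) = -3 + 2*W*(-2 + W))
Y = -90 (Y = -2*(0 + (-3 - 4*(-4) + 2*(-4)²)) = -2*(0 + (-3 + 16 + 2*16)) = -2*(0 + (-3 + 16 + 32)) = -2*(0 + 45) = -2*45 = -90)
q(N) = N³
T(y, x) = -90 - y
q(-6) + 50*T(-7, 4) = (-6)³ + 50*(-90 - 1*(-7)) = -216 + 50*(-90 + 7) = -216 + 50*(-83) = -216 - 4150 = -4366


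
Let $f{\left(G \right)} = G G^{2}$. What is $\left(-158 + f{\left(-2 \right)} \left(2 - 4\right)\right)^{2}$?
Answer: $20164$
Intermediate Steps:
$f{\left(G \right)} = G^{3}$
$\left(-158 + f{\left(-2 \right)} \left(2 - 4\right)\right)^{2} = \left(-158 + \left(-2\right)^{3} \left(2 - 4\right)\right)^{2} = \left(-158 - -16\right)^{2} = \left(-158 + 16\right)^{2} = \left(-142\right)^{2} = 20164$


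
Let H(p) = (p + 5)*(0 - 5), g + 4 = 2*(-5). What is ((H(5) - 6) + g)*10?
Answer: -700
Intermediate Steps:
g = -14 (g = -4 + 2*(-5) = -4 - 10 = -14)
H(p) = -25 - 5*p (H(p) = (5 + p)*(-5) = -25 - 5*p)
((H(5) - 6) + g)*10 = (((-25 - 5*5) - 6) - 14)*10 = (((-25 - 25) - 6) - 14)*10 = ((-50 - 6) - 14)*10 = (-56 - 14)*10 = -70*10 = -700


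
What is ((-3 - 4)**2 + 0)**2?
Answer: 2401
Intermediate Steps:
((-3 - 4)**2 + 0)**2 = ((-7)**2 + 0)**2 = (49 + 0)**2 = 49**2 = 2401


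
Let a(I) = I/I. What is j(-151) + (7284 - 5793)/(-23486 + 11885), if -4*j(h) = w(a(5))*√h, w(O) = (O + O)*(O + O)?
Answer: -497/3867 - I*√151 ≈ -0.12852 - 12.288*I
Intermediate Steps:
a(I) = 1
w(O) = 4*O² (w(O) = (2*O)*(2*O) = 4*O²)
j(h) = -√h (j(h) = -4*1²*√h/4 = -4*1*√h/4 = -√h)
j(-151) + (7284 - 5793)/(-23486 + 11885) = -√(-151) + (7284 - 5793)/(-23486 + 11885) = -I*√151 + 1491/(-11601) = -I*√151 + 1491*(-1/11601) = -I*√151 - 497/3867 = -497/3867 - I*√151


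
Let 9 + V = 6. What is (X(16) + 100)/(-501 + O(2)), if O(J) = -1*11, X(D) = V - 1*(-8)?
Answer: -105/512 ≈ -0.20508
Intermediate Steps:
V = -3 (V = -9 + 6 = -3)
X(D) = 5 (X(D) = -3 - 1*(-8) = -3 + 8 = 5)
O(J) = -11
(X(16) + 100)/(-501 + O(2)) = (5 + 100)/(-501 - 11) = 105/(-512) = 105*(-1/512) = -105/512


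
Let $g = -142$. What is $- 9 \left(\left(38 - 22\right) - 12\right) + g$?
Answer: $-178$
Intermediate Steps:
$- 9 \left(\left(38 - 22\right) - 12\right) + g = - 9 \left(\left(38 - 22\right) - 12\right) - 142 = - 9 \left(16 - 12\right) - 142 = \left(-9\right) 4 - 142 = -36 - 142 = -178$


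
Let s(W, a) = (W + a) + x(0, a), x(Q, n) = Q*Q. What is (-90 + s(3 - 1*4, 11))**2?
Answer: 6400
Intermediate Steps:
x(Q, n) = Q**2
s(W, a) = W + a (s(W, a) = (W + a) + 0**2 = (W + a) + 0 = W + a)
(-90 + s(3 - 1*4, 11))**2 = (-90 + ((3 - 1*4) + 11))**2 = (-90 + ((3 - 4) + 11))**2 = (-90 + (-1 + 11))**2 = (-90 + 10)**2 = (-80)**2 = 6400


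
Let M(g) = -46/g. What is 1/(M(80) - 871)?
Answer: -40/34863 ≈ -0.0011473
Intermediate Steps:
1/(M(80) - 871) = 1/(-46/80 - 871) = 1/(-46*1/80 - 871) = 1/(-23/40 - 871) = 1/(-34863/40) = -40/34863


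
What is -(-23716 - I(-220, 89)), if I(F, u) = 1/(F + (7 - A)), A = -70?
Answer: 3391387/143 ≈ 23716.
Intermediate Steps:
I(F, u) = 1/(77 + F) (I(F, u) = 1/(F + (7 - 1*(-70))) = 1/(F + (7 + 70)) = 1/(F + 77) = 1/(77 + F))
-(-23716 - I(-220, 89)) = -(-23716 - 1/(77 - 220)) = -(-23716 - 1/(-143)) = -(-23716 - 1*(-1/143)) = -(-23716 + 1/143) = -1*(-3391387/143) = 3391387/143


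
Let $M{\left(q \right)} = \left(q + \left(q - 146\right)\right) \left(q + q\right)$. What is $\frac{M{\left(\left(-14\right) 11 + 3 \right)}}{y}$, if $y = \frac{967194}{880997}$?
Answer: $\frac{59597685056}{483597} \approx 1.2324 \cdot 10^{5}$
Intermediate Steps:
$M{\left(q \right)} = 2 q \left(-146 + 2 q\right)$ ($M{\left(q \right)} = \left(q + \left(q - 146\right)\right) 2 q = \left(q + \left(-146 + q\right)\right) 2 q = \left(-146 + 2 q\right) 2 q = 2 q \left(-146 + 2 q\right)$)
$y = \frac{967194}{880997}$ ($y = 967194 \cdot \frac{1}{880997} = \frac{967194}{880997} \approx 1.0978$)
$\frac{M{\left(\left(-14\right) 11 + 3 \right)}}{y} = \frac{4 \left(\left(-14\right) 11 + 3\right) \left(-73 + \left(\left(-14\right) 11 + 3\right)\right)}{\frac{967194}{880997}} = 4 \left(-154 + 3\right) \left(-73 + \left(-154 + 3\right)\right) \frac{880997}{967194} = 4 \left(-151\right) \left(-73 - 151\right) \frac{880997}{967194} = 4 \left(-151\right) \left(-224\right) \frac{880997}{967194} = 135296 \cdot \frac{880997}{967194} = \frac{59597685056}{483597}$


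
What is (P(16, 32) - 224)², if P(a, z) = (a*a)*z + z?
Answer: 64000000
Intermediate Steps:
P(a, z) = z + z*a² (P(a, z) = a²*z + z = z*a² + z = z + z*a²)
(P(16, 32) - 224)² = (32*(1 + 16²) - 224)² = (32*(1 + 256) - 224)² = (32*257 - 224)² = (8224 - 224)² = 8000² = 64000000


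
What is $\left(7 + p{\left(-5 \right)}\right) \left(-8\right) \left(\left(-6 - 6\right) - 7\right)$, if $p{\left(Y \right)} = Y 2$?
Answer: $-456$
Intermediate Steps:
$p{\left(Y \right)} = 2 Y$
$\left(7 + p{\left(-5 \right)}\right) \left(-8\right) \left(\left(-6 - 6\right) - 7\right) = \left(7 + 2 \left(-5\right)\right) \left(-8\right) \left(\left(-6 - 6\right) - 7\right) = \left(7 - 10\right) \left(-8\right) \left(-12 - 7\right) = \left(-3\right) \left(-8\right) \left(-19\right) = 24 \left(-19\right) = -456$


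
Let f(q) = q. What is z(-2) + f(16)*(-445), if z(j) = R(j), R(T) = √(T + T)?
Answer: -7120 + 2*I ≈ -7120.0 + 2.0*I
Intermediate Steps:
R(T) = √2*√T (R(T) = √(2*T) = √2*√T)
z(j) = √2*√j
z(-2) + f(16)*(-445) = √2*√(-2) + 16*(-445) = √2*(I*√2) - 7120 = 2*I - 7120 = -7120 + 2*I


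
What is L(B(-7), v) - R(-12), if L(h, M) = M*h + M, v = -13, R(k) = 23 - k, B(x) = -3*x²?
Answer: 1863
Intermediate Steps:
L(h, M) = M + M*h
L(B(-7), v) - R(-12) = -13*(1 - 3*(-7)²) - (23 - 1*(-12)) = -13*(1 - 3*49) - (23 + 12) = -13*(1 - 147) - 1*35 = -13*(-146) - 35 = 1898 - 35 = 1863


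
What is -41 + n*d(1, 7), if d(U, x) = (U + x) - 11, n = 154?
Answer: -503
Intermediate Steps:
d(U, x) = -11 + U + x
-41 + n*d(1, 7) = -41 + 154*(-11 + 1 + 7) = -41 + 154*(-3) = -41 - 462 = -503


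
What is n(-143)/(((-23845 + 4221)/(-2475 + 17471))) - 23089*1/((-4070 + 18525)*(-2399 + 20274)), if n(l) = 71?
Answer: -6252388645819/115238873750 ≈ -54.256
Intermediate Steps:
n(-143)/(((-23845 + 4221)/(-2475 + 17471))) - 23089*1/((-4070 + 18525)*(-2399 + 20274)) = 71/(((-23845 + 4221)/(-2475 + 17471))) - 23089*1/((-4070 + 18525)*(-2399 + 20274)) = 71/((-19624/14996)) - 23089/(17875*14455) = 71/((-19624*1/14996)) - 23089/258383125 = 71/(-4906/3749) - 23089*1/258383125 = 71*(-3749/4906) - 2099/23489375 = -266179/4906 - 2099/23489375 = -6252388645819/115238873750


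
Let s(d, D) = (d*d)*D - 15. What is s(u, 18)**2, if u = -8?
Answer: 1292769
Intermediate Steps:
s(d, D) = -15 + D*d**2 (s(d, D) = d**2*D - 15 = D*d**2 - 15 = -15 + D*d**2)
s(u, 18)**2 = (-15 + 18*(-8)**2)**2 = (-15 + 18*64)**2 = (-15 + 1152)**2 = 1137**2 = 1292769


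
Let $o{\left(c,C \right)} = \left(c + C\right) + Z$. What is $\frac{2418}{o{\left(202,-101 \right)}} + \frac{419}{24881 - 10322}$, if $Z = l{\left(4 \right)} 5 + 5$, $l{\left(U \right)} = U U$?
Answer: $\frac{189686}{14559} \approx 13.029$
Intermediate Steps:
$l{\left(U \right)} = U^{2}$
$Z = 85$ ($Z = 4^{2} \cdot 5 + 5 = 16 \cdot 5 + 5 = 80 + 5 = 85$)
$o{\left(c,C \right)} = 85 + C + c$ ($o{\left(c,C \right)} = \left(c + C\right) + 85 = \left(C + c\right) + 85 = 85 + C + c$)
$\frac{2418}{o{\left(202,-101 \right)}} + \frac{419}{24881 - 10322} = \frac{2418}{85 - 101 + 202} + \frac{419}{24881 - 10322} = \frac{2418}{186} + \frac{419}{24881 - 10322} = 2418 \cdot \frac{1}{186} + \frac{419}{14559} = 13 + 419 \cdot \frac{1}{14559} = 13 + \frac{419}{14559} = \frac{189686}{14559}$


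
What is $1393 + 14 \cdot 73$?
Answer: $2415$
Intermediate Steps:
$1393 + 14 \cdot 73 = 1393 + 1022 = 2415$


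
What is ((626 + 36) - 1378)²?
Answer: 512656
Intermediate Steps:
((626 + 36) - 1378)² = (662 - 1378)² = (-716)² = 512656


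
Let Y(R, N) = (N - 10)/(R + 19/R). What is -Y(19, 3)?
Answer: 7/20 ≈ 0.35000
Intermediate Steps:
Y(R, N) = (-10 + N)/(R + 19/R)
-Y(19, 3) = -19*(-10 + 3)/(19 + 19**2) = -19*(-7)/(19 + 361) = -19*(-7)/380 = -1*(-7/20) = 7/20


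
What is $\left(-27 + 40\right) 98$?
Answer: $1274$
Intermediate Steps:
$\left(-27 + 40\right) 98 = 13 \cdot 98 = 1274$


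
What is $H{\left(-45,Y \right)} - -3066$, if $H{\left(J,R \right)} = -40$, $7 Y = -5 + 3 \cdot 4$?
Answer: $3026$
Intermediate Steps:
$Y = 1$ ($Y = \frac{-5 + 3 \cdot 4}{7} = \frac{-5 + 12}{7} = \frac{1}{7} \cdot 7 = 1$)
$H{\left(-45,Y \right)} - -3066 = -40 - -3066 = -40 + 3066 = 3026$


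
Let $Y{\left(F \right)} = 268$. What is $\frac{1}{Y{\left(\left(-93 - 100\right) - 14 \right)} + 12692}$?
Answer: $\frac{1}{12960} \approx 7.7161 \cdot 10^{-5}$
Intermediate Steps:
$\frac{1}{Y{\left(\left(-93 - 100\right) - 14 \right)} + 12692} = \frac{1}{268 + 12692} = \frac{1}{12960}$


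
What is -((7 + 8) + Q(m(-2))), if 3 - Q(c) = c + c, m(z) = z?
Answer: -22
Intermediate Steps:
Q(c) = 3 - 2*c (Q(c) = 3 - (c + c) = 3 - 2*c)
-((7 + 8) + Q(m(-2))) = -((7 + 8) + (3 - 2*(-2))) = -(15 + (3 + 4)) = -(15 + 7) = -1*22 = -22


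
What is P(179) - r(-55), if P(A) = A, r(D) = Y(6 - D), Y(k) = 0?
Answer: 179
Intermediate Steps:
r(D) = 0
P(179) - r(-55) = 179 - 1*0 = 179 + 0 = 179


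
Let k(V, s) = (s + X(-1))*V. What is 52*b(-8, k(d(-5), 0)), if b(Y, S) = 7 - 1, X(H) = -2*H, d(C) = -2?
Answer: 312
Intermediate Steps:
k(V, s) = V*(2 + s) (k(V, s) = (s - 2*(-1))*V = (s + 2)*V = (2 + s)*V = V*(2 + s))
b(Y, S) = 6
52*b(-8, k(d(-5), 0)) = 52*6 = 312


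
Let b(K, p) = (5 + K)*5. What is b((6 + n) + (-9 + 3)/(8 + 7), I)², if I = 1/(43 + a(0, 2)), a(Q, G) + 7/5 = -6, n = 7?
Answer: 7744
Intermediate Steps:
a(Q, G) = -37/5 (a(Q, G) = -7/5 - 6 = -37/5)
I = 5/178 (I = 1/(43 - 37/5) = 1/(178/5) = 5/178 ≈ 0.028090)
b(K, p) = 25 + 5*K
b((6 + n) + (-9 + 3)/(8 + 7), I)² = (25 + 5*((6 + 7) + (-9 + 3)/(8 + 7)))² = (25 + 5*(13 - 6/15))² = (25 + 5*(13 - 6*1/15))² = (25 + 5*(13 - ⅖))² = (25 + 5*(63/5))² = (25 + 63)² = 88² = 7744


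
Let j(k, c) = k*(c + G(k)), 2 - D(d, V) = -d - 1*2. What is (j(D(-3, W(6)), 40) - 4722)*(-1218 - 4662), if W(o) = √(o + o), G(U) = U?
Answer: 27524280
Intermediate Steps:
W(o) = √2*√o (W(o) = √(2*o) = √2*√o)
D(d, V) = 4 + d (D(d, V) = 2 - (-d - 1*2) = 2 - (-d - 2) = 2 - (-2 - d) = 2 + (2 + d) = 4 + d)
j(k, c) = k*(c + k)
(j(D(-3, W(6)), 40) - 4722)*(-1218 - 4662) = ((4 - 3)*(40 + (4 - 3)) - 4722)*(-1218 - 4662) = (1*(40 + 1) - 4722)*(-5880) = (1*41 - 4722)*(-5880) = (41 - 4722)*(-5880) = -4681*(-5880) = 27524280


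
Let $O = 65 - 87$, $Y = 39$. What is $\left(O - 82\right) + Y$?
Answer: $-65$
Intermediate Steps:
$O = -22$
$\left(O - 82\right) + Y = \left(-22 - 82\right) + 39 = -104 + 39 = -65$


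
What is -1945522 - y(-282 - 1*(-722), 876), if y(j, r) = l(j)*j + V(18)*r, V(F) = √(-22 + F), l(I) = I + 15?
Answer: -2145722 - 1752*I ≈ -2.1457e+6 - 1752.0*I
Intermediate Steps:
l(I) = 15 + I
y(j, r) = j*(15 + j) + 2*I*r (y(j, r) = (15 + j)*j + √(-22 + 18)*r = j*(15 + j) + √(-4)*r = j*(15 + j) + (2*I)*r = j*(15 + j) + 2*I*r)
-1945522 - y(-282 - 1*(-722), 876) = -1945522 - ((-282 - 1*(-722))*(15 + (-282 - 1*(-722))) + 2*I*876) = -1945522 - ((-282 + 722)*(15 + (-282 + 722)) + 1752*I) = -1945522 - (440*(15 + 440) + 1752*I) = -1945522 - (440*455 + 1752*I) = -1945522 - (200200 + 1752*I) = -1945522 + (-200200 - 1752*I) = -2145722 - 1752*I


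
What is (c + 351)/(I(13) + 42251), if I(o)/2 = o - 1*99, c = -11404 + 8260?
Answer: -2793/42079 ≈ -0.066375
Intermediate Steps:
c = -3144
I(o) = -198 + 2*o (I(o) = 2*(o - 1*99) = 2*(o - 99) = 2*(-99 + o) = -198 + 2*o)
(c + 351)/(I(13) + 42251) = (-3144 + 351)/((-198 + 2*13) + 42251) = -2793/((-198 + 26) + 42251) = -2793/(-172 + 42251) = -2793/42079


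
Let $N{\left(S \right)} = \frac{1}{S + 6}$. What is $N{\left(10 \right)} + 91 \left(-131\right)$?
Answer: $- \frac{190735}{16} \approx -11921.0$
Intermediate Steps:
$N{\left(S \right)} = \frac{1}{6 + S}$
$N{\left(10 \right)} + 91 \left(-131\right) = \frac{1}{6 + 10} + 91 \left(-131\right) = \frac{1}{16} - 11921 = - \frac{190735}{16}$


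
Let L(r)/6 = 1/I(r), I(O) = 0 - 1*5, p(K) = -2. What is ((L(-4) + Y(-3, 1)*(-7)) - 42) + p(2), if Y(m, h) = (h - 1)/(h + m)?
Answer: -226/5 ≈ -45.200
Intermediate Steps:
I(O) = -5 (I(O) = 0 - 5 = -5)
Y(m, h) = (-1 + h)/(h + m)
L(r) = -6/5 (L(r) = 6/(-5) = 6*(-⅕) = -6/5)
((L(-4) + Y(-3, 1)*(-7)) - 42) + p(2) = ((-6/5 + ((-1 + 1)/(1 - 3))*(-7)) - 42) - 2 = ((-6/5 + (0/(-2))*(-7)) - 42) - 2 = ((-6/5 - ½*0*(-7)) - 42) - 2 = ((-6/5 + 0*(-7)) - 42) - 2 = ((-6/5 + 0) - 42) - 2 = (-6/5 - 42) - 2 = -216/5 - 2 = -226/5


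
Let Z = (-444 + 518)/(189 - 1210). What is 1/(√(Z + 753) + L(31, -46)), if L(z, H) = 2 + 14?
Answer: -16336/507363 + √784882519/507363 ≈ 0.023021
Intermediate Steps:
L(z, H) = 16
Z = -74/1021 (Z = 74/(-1021) = 74*(-1/1021) = -74/1021 ≈ -0.072478)
1/(√(Z + 753) + L(31, -46)) = 1/(√(-74/1021 + 753) + 16) = 1/(√(768739/1021) + 16) = 1/(√784882519/1021 + 16) = 1/(16 + √784882519/1021)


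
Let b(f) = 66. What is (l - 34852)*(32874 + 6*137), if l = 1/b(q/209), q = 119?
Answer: -12918097296/11 ≈ -1.1744e+9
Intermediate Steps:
l = 1/66 ≈ 0.015152
(l - 34852)*(32874 + 6*137) = (1/66 - 34852)*(32874 + 6*137) = -2300231*(32874 + 822)/66 = -2300231/66*33696 = -12918097296/11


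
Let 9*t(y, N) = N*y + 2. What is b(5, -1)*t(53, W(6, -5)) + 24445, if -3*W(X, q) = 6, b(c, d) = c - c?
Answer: 24445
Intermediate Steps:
b(c, d) = 0
W(X, q) = -2 (W(X, q) = -1/3*6 = -2)
t(y, N) = 2/9 + N*y/9 (t(y, N) = (N*y + 2)/9 = (2 + N*y)/9 = 2/9 + N*y/9)
b(5, -1)*t(53, W(6, -5)) + 24445 = 0*(2/9 + (1/9)*(-2)*53) + 24445 = 0*(2/9 - 106/9) + 24445 = 0*(-104/9) + 24445 = 0 + 24445 = 24445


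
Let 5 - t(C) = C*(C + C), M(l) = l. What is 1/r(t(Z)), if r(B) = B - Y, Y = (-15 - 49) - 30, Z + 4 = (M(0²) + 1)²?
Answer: 1/81 ≈ 0.012346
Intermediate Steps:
Z = -3 (Z = -4 + (0² + 1)² = -4 + (0 + 1)² = -4 + 1² = -4 + 1 = -3)
Y = -94 (Y = -64 - 30 = -94)
t(C) = 5 - 2*C² (t(C) = 5 - C*(C + C) = 5 - C*2*C = 5 - 2*C²)
r(B) = 94 + B (r(B) = B - 1*(-94) = B + 94 = 94 + B)
1/r(t(Z)) = 1/(94 + (5 - 2*(-3)²)) = 1/(94 + (5 - 2*9)) = 1/(94 + (5 - 18)) = 1/(94 - 13) = 1/81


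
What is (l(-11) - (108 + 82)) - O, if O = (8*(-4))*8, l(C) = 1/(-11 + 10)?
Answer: 65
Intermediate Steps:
l(C) = -1 (l(C) = 1/(-1) = -1)
O = -256 (O = -32*8 = -256)
(l(-11) - (108 + 82)) - O = (-1 - (108 + 82)) - 1*(-256) = (-1 - 1*190) + 256 = (-1 - 190) + 256 = -191 + 256 = 65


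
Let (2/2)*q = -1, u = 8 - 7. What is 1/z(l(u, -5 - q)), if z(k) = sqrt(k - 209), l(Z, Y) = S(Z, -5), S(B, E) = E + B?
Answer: -I*sqrt(213)/213 ≈ -0.068519*I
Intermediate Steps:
S(B, E) = B + E
u = 1
q = -1
l(Z, Y) = -5 + Z (l(Z, Y) = Z - 5 = -5 + Z)
z(k) = sqrt(-209 + k)
1/z(l(u, -5 - q)) = 1/(sqrt(-209 + (-5 + 1))) = 1/(sqrt(-209 - 4)) = 1/(sqrt(-213)) = 1/(I*sqrt(213)) = -I*sqrt(213)/213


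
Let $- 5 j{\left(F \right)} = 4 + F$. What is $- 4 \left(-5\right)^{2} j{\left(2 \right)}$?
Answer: $120$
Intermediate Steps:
$j{\left(F \right)} = - \frac{4}{5} - \frac{F}{5}$ ($j{\left(F \right)} = - \frac{4 + F}{5} = - \frac{4}{5} - \frac{F}{5}$)
$- 4 \left(-5\right)^{2} j{\left(2 \right)} = - 4 \left(-5\right)^{2} \left(- \frac{4}{5} - \frac{2}{5}\right) = \left(-4\right) 25 \left(- \frac{4}{5} - \frac{2}{5}\right) = \left(-100\right) \left(- \frac{6}{5}\right) = 120$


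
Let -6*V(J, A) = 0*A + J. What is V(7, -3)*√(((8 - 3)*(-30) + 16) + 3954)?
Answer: -7*√955/3 ≈ -72.107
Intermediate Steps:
V(J, A) = -J/6 (V(J, A) = -(0*A + J)/6 = -(0 + J)/6 = -J/6)
V(7, -3)*√(((8 - 3)*(-30) + 16) + 3954) = (-⅙*7)*√(((8 - 3)*(-30) + 16) + 3954) = -7*√((5*(-30) + 16) + 3954)/6 = -7*√((-150 + 16) + 3954)/6 = -7*√(-134 + 3954)/6 = -7*√955/3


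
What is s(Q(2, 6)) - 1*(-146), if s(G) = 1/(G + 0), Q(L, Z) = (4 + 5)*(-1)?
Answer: 1313/9 ≈ 145.89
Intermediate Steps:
Q(L, Z) = -9 (Q(L, Z) = 9*(-1) = -9)
s(G) = 1/G
s(Q(2, 6)) - 1*(-146) = 1/(-9) - 1*(-146) = -⅑ + 146 = 1313/9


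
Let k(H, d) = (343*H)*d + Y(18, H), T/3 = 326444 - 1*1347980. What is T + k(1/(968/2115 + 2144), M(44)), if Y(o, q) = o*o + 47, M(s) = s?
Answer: -3474475198139/1133882 ≈ -3.0642e+6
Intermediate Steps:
T = -3064608 (T = 3*(326444 - 1*1347980) = 3*(326444 - 1347980) = 3*(-1021536) = -3064608)
Y(o, q) = 47 + o**2 (Y(o, q) = o**2 + 47 = 47 + o**2)
k(H, d) = 371 + 343*H*d (k(H, d) = (343*H)*d + (47 + 18**2) = 343*H*d + (47 + 324) = 343*H*d + 371 = 371 + 343*H*d)
T + k(1/(968/2115 + 2144), M(44)) = -3064608 + (371 + 343*44/(968/2115 + 2144)) = -3064608 + (371 + 343*44/(4535528/2115)) = -3064608 + (371 + 343*(2115/4535528)*44) = -3064608 + (371 + 7979895/1133882) = -3064608 + 428650117/1133882 = -3474475198139/1133882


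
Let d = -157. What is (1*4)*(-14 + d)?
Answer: -684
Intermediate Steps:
(1*4)*(-14 + d) = (1*4)*(-14 - 157) = 4*(-171) = -684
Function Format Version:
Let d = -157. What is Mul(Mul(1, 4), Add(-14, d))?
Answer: -684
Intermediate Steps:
Mul(Mul(1, 4), Add(-14, d)) = Mul(Mul(1, 4), Add(-14, -157)) = Mul(4, -171) = -684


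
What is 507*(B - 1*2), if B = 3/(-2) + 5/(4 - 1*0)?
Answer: -4563/4 ≈ -1140.8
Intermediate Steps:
B = -¼ (B = 3*(-½) + 5/(4 + 0) = -3/2 + 5/4 = -¼ ≈ -0.25000)
507*(B - 1*2) = 507*(-¼ - 1*2) = 507*(-¼ - 2) = 507*(-9/4) = -4563/4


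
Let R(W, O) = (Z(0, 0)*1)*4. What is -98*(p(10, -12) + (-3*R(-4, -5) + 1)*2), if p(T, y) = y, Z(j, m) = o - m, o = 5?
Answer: 12740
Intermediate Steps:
Z(j, m) = 5 - m
R(W, O) = 20 (R(W, O) = ((5 - 1*0)*1)*4 = ((5 + 0)*1)*4 = (5*1)*4 = 5*4 = 20)
-98*(p(10, -12) + (-3*R(-4, -5) + 1)*2) = -98*(-12 + (-3*20 + 1)*2) = -98*(-12 + (-60 + 1)*2) = -98*(-12 - 59*2) = -98*(-12 - 118) = -98*(-130) = 12740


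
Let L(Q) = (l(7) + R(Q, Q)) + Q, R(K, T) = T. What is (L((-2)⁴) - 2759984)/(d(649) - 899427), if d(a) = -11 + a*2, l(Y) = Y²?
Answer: 2759903/898140 ≈ 3.0729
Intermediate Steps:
L(Q) = 49 + 2*Q (L(Q) = (7² + Q) + Q = (49 + Q) + Q = 49 + 2*Q)
d(a) = -11 + 2*a
(L((-2)⁴) - 2759984)/(d(649) - 899427) = ((49 + 2*(-2)⁴) - 2759984)/((-11 + 2*649) - 899427) = ((49 + 2*16) - 2759984)/((-11 + 1298) - 899427) = ((49 + 32) - 2759984)/(1287 - 899427) = (81 - 2759984)/(-898140) = -2759903*(-1/898140) = 2759903/898140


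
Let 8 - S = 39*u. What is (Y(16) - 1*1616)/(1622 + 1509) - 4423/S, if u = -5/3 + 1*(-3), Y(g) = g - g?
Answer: -140153/5890 ≈ -23.795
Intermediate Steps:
Y(g) = 0
u = -14/3 (u = -5*⅓ - 3 = -5/3 - 3 = -14/3 ≈ -4.6667)
S = 190 (S = 8 - 39*(-14)/3 = 8 - 1*(-182) = 8 + 182 = 190)
(Y(16) - 1*1616)/(1622 + 1509) - 4423/S = (0 - 1*1616)/(1622 + 1509) - 4423/190 = (0 - 1616)/3131 - 4423*1/190 = -1616*1/3131 - 4423/190 = -16/31 - 4423/190 = -140153/5890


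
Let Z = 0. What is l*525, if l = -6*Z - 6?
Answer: -3150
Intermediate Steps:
l = -6 (l = -6*0 - 6 = 0 - 6 = -6)
l*525 = -6*525 = -3150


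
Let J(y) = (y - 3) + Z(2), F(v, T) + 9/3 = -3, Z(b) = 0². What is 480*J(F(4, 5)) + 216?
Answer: -4104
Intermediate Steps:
Z(b) = 0
F(v, T) = -6 (F(v, T) = -3 - 3 = -6)
J(y) = -3 + y (J(y) = (y - 3) + 0 = (-3 + y) + 0 = -3 + y)
480*J(F(4, 5)) + 216 = 480*(-3 - 6) + 216 = 480*(-9) + 216 = -4320 + 216 = -4104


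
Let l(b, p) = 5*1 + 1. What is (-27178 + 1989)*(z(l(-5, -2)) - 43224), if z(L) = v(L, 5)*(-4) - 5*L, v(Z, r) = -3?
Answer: 1089222738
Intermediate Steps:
l(b, p) = 6 (l(b, p) = 5 + 1 = 6)
z(L) = 12 - 5*L (z(L) = -3*(-4) - 5*L = 12 - 5*L)
(-27178 + 1989)*(z(l(-5, -2)) - 43224) = (-27178 + 1989)*((12 - 5*6) - 43224) = -25189*((12 - 30) - 43224) = -25189*(-18 - 43224) = -25189*(-43242) = 1089222738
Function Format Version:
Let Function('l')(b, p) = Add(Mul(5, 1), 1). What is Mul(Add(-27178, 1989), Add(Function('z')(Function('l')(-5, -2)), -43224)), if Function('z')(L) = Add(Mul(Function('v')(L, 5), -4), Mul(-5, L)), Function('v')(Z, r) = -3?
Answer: 1089222738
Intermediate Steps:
Function('l')(b, p) = 6 (Function('l')(b, p) = Add(5, 1) = 6)
Function('z')(L) = Add(12, Mul(-5, L)) (Function('z')(L) = Add(Mul(-3, -4), Mul(-5, L)) = Add(12, Mul(-5, L)))
Mul(Add(-27178, 1989), Add(Function('z')(Function('l')(-5, -2)), -43224)) = Mul(Add(-27178, 1989), Add(Add(12, Mul(-5, 6)), -43224)) = Mul(-25189, Add(Add(12, -30), -43224)) = Mul(-25189, Add(-18, -43224)) = Mul(-25189, -43242) = 1089222738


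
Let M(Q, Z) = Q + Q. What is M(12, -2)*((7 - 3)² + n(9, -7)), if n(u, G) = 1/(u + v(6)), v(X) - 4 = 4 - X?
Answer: 4248/11 ≈ 386.18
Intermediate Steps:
v(X) = 8 - X (v(X) = 4 + (4 - X) = 8 - X)
n(u, G) = 1/(2 + u) (n(u, G) = 1/(u + (8 - 1*6)) = 1/(u + (8 - 6)) = 1/(u + 2) = 1/(2 + u))
M(Q, Z) = 2*Q
M(12, -2)*((7 - 3)² + n(9, -7)) = (2*12)*((7 - 3)² + 1/(2 + 9)) = 24*(4² + 1/11) = 24*(16 + 1/11) = 24*(177/11) = 4248/11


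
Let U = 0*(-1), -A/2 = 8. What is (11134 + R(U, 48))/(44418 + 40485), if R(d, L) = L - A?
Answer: 11198/84903 ≈ 0.13189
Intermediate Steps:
A = -16 (A = -2*8 = -16)
U = 0
R(d, L) = 16 + L (R(d, L) = L - 1*(-16) = L + 16 = 16 + L)
(11134 + R(U, 48))/(44418 + 40485) = (11134 + (16 + 48))/(44418 + 40485) = (11134 + 64)/84903 = 11198*(1/84903) = 11198/84903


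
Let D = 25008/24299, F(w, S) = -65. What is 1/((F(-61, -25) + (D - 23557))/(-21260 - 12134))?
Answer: 405720403/286982985 ≈ 1.4137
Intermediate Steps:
D = 25008/24299 (D = 25008*(1/24299) = 25008/24299 ≈ 1.0292)
1/((F(-61, -25) + (D - 23557))/(-21260 - 12134)) = 1/((-65 + (25008/24299 - 23557))/(-21260 - 12134)) = 1/((-65 - 572386535/24299)/(-33394)) = 1/(-573965970/24299*(-1/33394)) = 1/(286982985/405720403) = 405720403/286982985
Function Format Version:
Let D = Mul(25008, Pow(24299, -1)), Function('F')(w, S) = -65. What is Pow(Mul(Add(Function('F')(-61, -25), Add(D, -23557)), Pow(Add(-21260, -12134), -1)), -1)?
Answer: Rational(405720403, 286982985) ≈ 1.4137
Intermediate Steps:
D = Rational(25008, 24299) (D = Mul(25008, Rational(1, 24299)) = Rational(25008, 24299) ≈ 1.0292)
Pow(Mul(Add(Function('F')(-61, -25), Add(D, -23557)), Pow(Add(-21260, -12134), -1)), -1) = Pow(Mul(Add(-65, Add(Rational(25008, 24299), -23557)), Pow(Add(-21260, -12134), -1)), -1) = Pow(Mul(Add(-65, Rational(-572386535, 24299)), Pow(-33394, -1)), -1) = Pow(Mul(Rational(-573965970, 24299), Rational(-1, 33394)), -1) = Pow(Rational(286982985, 405720403), -1) = Rational(405720403, 286982985)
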